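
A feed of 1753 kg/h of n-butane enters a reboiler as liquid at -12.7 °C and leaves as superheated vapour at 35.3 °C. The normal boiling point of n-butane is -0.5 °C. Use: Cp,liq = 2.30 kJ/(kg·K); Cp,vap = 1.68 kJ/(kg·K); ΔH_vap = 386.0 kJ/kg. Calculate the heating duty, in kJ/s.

liquid -12.7→-0.5 °C: 28.06 kJ/kg
vaporisation at -0.5 °C: 386 kJ/kg
vapour -0.5→35.3 °C: 60.144 kJ/kg
Δh = 28.06 + 386 + 60.144 = 474.2 kJ/kg
Q = ṁ·Δh = 1753 kg/h × 474.2 kJ/kg = 831280 kJ/h
|Q| = 230.91 kW

Q = 231 kJ/s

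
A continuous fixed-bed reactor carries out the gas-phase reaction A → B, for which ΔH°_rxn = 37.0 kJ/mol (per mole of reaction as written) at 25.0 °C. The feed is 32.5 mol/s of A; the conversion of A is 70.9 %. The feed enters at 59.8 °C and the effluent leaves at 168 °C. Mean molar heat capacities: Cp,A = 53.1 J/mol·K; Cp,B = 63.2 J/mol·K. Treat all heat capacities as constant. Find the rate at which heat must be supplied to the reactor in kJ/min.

Q_in = 64400 kJ/min

Extent of reaction ξ = 0.709 × 32.5 = 23.043 mol/s
Reaction term: ξ·ΔH°_rxn = 23.043 × 37.0 = 852.57 kJ/s
Sensible, feed 59.8→25 °C: -60.056 kJ/s
Outlet flows (mol/s): A 9.4575, B 23.043
Sensible, products 25→168 °C: 280.06 kJ/s
Q = ΔH = 1072.6 kJ/s = 1072.6 kW
Heat supplied = 64355 kJ/min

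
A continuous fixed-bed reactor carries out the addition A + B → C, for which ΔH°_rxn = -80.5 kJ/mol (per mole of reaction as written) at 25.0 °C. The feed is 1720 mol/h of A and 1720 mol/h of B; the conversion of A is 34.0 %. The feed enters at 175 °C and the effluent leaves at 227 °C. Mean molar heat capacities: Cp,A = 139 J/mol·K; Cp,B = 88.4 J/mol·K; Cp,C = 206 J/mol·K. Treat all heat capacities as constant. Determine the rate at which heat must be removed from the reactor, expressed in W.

Extent of reaction ξ = 0.340 × 1720 = 584.8 mol/h
Reaction term: ξ·ΔH°_rxn = 584.8 × -80.5 = -47076 kJ/h
Sensible, feed 175→25 °C: -58669 kJ/h
Outlet flows (mol/h): A 1135.2, B 1135.2, C 584.8
Sensible, products 25→227 °C: 76480 kJ/h
Q = ΔH = -29266 kJ/h = -8.1294 kW
Heat removed = 8129.4 W

Q_out = 8130 W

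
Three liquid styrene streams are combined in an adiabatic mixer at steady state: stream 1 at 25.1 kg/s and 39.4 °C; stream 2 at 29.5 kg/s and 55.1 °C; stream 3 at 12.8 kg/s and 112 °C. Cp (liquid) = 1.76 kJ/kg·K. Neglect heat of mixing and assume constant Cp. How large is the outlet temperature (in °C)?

T_out = 60.1 °C

Energy balance with Q = 0: Σ ṁᵢCp,ᵢ(T_out − Tᵢ) = 0
T_out = Σ ṁᵢCp,ᵢTᵢ / Σ ṁᵢCp,ᵢ
      = 7124.5 / 118.62 = 60.059 °C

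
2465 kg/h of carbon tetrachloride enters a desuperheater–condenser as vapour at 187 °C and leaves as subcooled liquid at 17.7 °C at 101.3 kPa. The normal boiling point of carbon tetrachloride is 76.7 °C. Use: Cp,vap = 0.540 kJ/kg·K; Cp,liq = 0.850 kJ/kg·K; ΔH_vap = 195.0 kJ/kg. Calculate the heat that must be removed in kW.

Q_c = 209 kW

vapour 187→76.7 °C: -59.562 kJ/kg
condensation at 76.7 °C: -195 kJ/kg
liquid 76.7→17.7 °C: -50.15 kJ/kg
Δh = -59.562 + -195 + -50.15 = -304.71 kJ/kg
Q = ṁ·Δh = 2465 kg/h × -304.71 kJ/kg = -751120 kJ/h
|Q| = 208.64 kW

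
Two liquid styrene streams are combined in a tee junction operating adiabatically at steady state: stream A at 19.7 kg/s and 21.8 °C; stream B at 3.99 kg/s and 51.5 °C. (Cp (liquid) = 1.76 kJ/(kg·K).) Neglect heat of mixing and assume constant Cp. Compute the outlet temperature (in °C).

Adiabatic, steady state ⇒ Σ ṁᵢCp,ᵢ(T_out − Tᵢ) = 0
T_out = Σ ṁᵢCp,ᵢTᵢ / Σ ṁᵢCp,ᵢ
      = 1117.5 / 41.694 = 26.802 °C

T_out = 26.8 °C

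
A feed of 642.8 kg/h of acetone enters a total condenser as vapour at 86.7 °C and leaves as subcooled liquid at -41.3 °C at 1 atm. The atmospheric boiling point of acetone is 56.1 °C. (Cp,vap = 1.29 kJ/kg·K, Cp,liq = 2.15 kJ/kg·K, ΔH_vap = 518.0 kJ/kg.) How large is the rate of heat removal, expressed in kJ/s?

Q_c = 137 kJ/s

vapour 86.7→56.1 °C: -39.474 kJ/kg
condensation at 56.1 °C: -518 kJ/kg
liquid 56.1→-41.3 °C: -209.41 kJ/kg
Δh = -39.474 + -518 + -209.41 = -766.88 kJ/kg
Q = ṁ·Δh = 642.8 kg/h × -766.88 kJ/kg = -492950 kJ/h
|Q| = 136.93 kW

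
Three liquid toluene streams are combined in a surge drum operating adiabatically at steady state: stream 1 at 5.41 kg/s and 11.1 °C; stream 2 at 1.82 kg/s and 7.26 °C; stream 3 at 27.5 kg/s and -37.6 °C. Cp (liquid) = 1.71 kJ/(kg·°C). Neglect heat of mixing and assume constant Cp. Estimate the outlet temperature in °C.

Energy balance with Q = 0: Σ ṁᵢCp,ᵢ(T_out − Tᵢ) = 0
Σ ṁᵢCp,ᵢTᵢ = 5.41×1.71×11.1 + 1.82×1.71×7.26 + 27.5×1.71×-37.6 = -1642.9
Σ ṁᵢCp,ᵢ = 5.41×1.71 + 1.82×1.71 + 27.5×1.71 = 59.388
T_out = -1642.9 / 59.388 = -27.663 °C

T_out = -27.7 °C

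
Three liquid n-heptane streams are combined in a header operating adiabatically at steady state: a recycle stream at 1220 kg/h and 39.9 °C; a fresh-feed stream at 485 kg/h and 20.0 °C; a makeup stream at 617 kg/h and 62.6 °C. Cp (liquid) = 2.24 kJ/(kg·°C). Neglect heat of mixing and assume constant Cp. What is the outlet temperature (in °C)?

No heat crosses the boundary, so H_out = H_in.
T_out = Σ ṁᵢCp,ᵢTᵢ / Σ ṁᵢCp,ᵢ
      = 217280 / 5201.3 = 41.775 °C

T_out = 41.8 °C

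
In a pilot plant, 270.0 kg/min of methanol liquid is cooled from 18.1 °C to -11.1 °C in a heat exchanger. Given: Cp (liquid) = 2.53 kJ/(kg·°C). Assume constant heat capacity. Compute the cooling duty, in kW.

Q_c = 332 kW

Q = ṁ·Cp·ΔT = 270.0 × 2.53 × (-11.1 − 18.1) = -19947 kJ/min
Converting: 19947 / 60 s = 332.44 kW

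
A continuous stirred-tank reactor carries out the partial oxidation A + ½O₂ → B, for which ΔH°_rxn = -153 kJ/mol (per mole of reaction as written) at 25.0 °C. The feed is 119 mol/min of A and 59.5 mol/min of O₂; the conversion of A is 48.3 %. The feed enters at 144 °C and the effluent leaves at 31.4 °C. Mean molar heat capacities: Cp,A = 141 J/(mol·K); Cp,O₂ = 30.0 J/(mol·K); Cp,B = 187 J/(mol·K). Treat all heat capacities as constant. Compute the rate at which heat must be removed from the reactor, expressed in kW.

Extent of reaction ξ = 0.483 × 119 = 57.477 mol/min
Reaction term: ξ·ΔH°_rxn = 57.477 × -153 = -8794 kJ/min
Sensible, feed 144→25 °C: -2209.1 kJ/min
Outlet flows (mol/min): A 61.523, O₂ 30.762, B 57.477
Sensible, products 25→31.4 °C: 130.21 kJ/min
Q = ΔH = -10873 kJ/min = -181.21 kW
Heat removed = 181.21 kW

Q_out = 181 kW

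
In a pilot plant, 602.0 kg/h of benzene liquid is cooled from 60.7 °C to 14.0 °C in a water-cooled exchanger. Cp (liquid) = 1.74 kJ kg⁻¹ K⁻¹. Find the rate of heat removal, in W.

Q_c = 13600 W

Q = ṁ·Cp·ΔT = 602.0 × 1.74 × (14.0 − 60.7) = -48917 kJ/h
Converting: 48917 / 3600 s = 13.588 kW
Cooling duty = 13588 W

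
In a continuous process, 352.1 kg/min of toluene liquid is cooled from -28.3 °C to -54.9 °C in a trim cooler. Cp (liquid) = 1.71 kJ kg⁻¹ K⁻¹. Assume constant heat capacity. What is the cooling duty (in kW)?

Q_c = 267 kW

Q = ṁ·Cp·ΔT = 352.1 × 1.71 × (-54.9 − -28.3) = -16016 kJ/min
Converting: 16016 / 60 s = 266.93 kW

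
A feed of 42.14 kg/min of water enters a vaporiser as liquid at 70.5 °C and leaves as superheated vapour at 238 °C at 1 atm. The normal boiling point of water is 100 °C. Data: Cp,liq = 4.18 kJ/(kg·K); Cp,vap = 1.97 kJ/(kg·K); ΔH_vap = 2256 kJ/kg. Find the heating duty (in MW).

Q = 1.86 MW

liquid 70.5→100 °C: 123.31 kJ/kg
vaporisation at 100 °C: 2256 kJ/kg
vapour 100→238 °C: 271.86 kJ/kg
Δh = 123.31 + 2256 + 271.86 = 2651.2 kJ/kg
Q = ṁ·Δh = 42.14 kg/min × 2651.2 kJ/kg = 111720 kJ/min
|Q| = 1862 kW = 1.862 MW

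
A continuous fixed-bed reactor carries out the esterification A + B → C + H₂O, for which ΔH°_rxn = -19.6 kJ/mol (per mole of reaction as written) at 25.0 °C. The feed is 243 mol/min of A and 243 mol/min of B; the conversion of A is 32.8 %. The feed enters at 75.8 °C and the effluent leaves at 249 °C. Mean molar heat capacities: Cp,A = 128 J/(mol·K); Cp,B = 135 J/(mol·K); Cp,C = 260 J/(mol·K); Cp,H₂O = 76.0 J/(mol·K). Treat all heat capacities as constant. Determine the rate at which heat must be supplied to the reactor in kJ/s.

Extent of reaction ξ = 0.328 × 243 = 79.704 mol/min
Reaction term: ξ·ΔH°_rxn = 79.704 × -19.6 = -1562.2 kJ/min
Sensible, feed 75.8→25 °C: -3246.6 kJ/min
Outlet flows (mol/min): A 163.3, B 163.3, C 79.704, H₂O 79.704
Sensible, products 25→249 °C: 15619 kJ/min
Q = ΔH = 10810 kJ/min = 180.17 kW
Heat supplied = 180.17 kJ/s

Q_in = 180 kJ/s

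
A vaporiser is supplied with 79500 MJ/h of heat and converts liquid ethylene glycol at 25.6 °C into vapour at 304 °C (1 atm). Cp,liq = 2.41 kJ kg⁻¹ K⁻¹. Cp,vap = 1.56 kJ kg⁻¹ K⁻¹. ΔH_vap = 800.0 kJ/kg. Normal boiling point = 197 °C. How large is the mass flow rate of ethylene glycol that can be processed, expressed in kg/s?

Δh = 2.41×(197−25.6) + 800.0 + 1.56×(304−197) = 1380 kJ/kg
Q = 79500 MJ/h = 22083 kJ/s = 22083 kJ/s
ṁ = Q/Δh = 22083 / 1380 = 16.002 kg/s

ṁ = 16.0 kg/s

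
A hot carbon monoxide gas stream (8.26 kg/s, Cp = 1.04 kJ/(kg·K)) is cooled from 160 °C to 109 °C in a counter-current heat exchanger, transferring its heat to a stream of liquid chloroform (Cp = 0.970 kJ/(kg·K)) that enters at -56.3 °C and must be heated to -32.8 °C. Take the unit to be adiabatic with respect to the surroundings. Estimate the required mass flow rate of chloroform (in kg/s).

ṁ_c = 19.2 kg/s

Heat released by hot stream: Q = 8.26 × 1.04 × (160 − 109) = 438.11 kJ/s
Energy balance on cold side (adiabatic exchanger): Q = ṁ_c·Cp_c·(T_c,out − T_c,in)
ṁ_c = 438.11 / [0.970 × (-32.8 − -56.3)] = 19.22 kg/s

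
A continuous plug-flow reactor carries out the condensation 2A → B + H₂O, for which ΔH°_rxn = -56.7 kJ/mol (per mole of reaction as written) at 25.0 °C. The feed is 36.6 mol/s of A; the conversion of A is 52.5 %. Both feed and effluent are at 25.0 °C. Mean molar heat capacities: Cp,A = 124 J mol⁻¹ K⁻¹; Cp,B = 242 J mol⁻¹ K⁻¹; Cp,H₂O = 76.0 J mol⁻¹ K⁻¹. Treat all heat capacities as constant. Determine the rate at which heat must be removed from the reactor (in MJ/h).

Extent of reaction ξ = 0.525 × 36.6 / 2 = 9.6075 mol/s
Reaction term: ξ·ΔH°_rxn = 9.6075 × -56.7 = -544.75 kJ/s
Q = ΔH = -544.75 kJ/s = -544.75 kW
Heat removed = 1961.1 MJ/h

Q_out = 1960 MJ/h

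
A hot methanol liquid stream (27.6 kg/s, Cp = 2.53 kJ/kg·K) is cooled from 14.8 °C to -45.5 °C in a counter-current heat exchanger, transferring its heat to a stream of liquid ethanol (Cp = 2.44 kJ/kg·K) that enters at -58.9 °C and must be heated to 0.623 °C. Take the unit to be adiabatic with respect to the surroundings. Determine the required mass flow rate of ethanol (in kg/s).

ṁ_c = 29.0 kg/s

Heat released by hot stream: Q = 27.6 × 2.53 × (14.8 − -45.5) = 4210.6 kJ/s
Energy balance on cold side (adiabatic exchanger): Q = ṁ_c·Cp_c·(T_c,out − T_c,in)
ṁ_c = 4210.6 / [2.44 × (0.623 − -58.9)] = 28.992 kg/s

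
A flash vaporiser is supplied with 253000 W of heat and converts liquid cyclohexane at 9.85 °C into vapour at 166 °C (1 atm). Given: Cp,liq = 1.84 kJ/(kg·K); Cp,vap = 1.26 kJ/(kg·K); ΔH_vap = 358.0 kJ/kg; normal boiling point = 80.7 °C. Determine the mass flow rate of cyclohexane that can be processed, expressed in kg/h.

Δh = 1.84×(80.7−9.85) + 358.0 + 1.26×(166−80.7) = 595.84 kJ/kg
Q = 253000 W = 253 kJ/s = 910800 kJ/h
ṁ = Q/Δh = 910800 / 595.84 = 1528.6 kg/h

ṁ = 1530 kg/h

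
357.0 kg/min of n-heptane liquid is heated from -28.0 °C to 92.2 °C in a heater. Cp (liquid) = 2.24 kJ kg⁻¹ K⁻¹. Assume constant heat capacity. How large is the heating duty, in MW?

Q = 1.60 MW

Q = ṁ·Cp·ΔT = 357.0 × 2.24 × (92.2 − -28.0) = 96122 kJ/min
Converting: 96122 / 60 s = 1602 kW
Heating duty = 1.602 MW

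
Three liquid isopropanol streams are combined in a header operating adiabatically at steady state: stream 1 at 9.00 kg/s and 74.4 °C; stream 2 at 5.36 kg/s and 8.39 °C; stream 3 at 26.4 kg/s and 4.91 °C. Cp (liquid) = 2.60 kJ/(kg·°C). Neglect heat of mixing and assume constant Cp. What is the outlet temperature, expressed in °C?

T_out = 20.7 °C

No heat crosses the boundary, so H_out = H_in.
Σ ṁᵢCp,ᵢTᵢ = 9.00×2.60×74.4 + 5.36×2.60×8.39 + 26.4×2.60×4.91 = 2194.9
Σ ṁᵢCp,ᵢ = 9.00×2.60 + 5.36×2.60 + 26.4×2.60 = 105.98
T_out = 2194.9 / 105.98 = 20.711 °C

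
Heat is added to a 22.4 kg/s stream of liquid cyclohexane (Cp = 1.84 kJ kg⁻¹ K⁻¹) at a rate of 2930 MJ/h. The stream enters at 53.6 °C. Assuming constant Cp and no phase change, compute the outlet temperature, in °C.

Q = 2930 MJ/h = 813.89 kJ/s
ΔT = Q/(ṁ·Cp) = 813.89/(22.4×1.84) = 19.747 K
T_out = 53.6 + 19.747 = 73.347 °C

T_out = 73.3 °C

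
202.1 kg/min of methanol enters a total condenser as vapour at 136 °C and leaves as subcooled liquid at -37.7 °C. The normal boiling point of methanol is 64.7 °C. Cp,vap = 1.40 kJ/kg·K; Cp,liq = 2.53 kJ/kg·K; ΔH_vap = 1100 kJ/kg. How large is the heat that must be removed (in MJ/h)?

vapour 136→64.7 °C: -99.82 kJ/kg
condensation at 64.7 °C: -1100 kJ/kg
liquid 64.7→-37.7 °C: -259.07 kJ/kg
Δh = -99.82 + -1100 + -259.07 = -1458.9 kJ/kg
Q = ṁ·Δh = 202.1 kg/min × -1458.9 kJ/kg = -294840 kJ/min
|Q| = 4914 kW = 17691 MJ/h

Q_c = 17700 MJ/h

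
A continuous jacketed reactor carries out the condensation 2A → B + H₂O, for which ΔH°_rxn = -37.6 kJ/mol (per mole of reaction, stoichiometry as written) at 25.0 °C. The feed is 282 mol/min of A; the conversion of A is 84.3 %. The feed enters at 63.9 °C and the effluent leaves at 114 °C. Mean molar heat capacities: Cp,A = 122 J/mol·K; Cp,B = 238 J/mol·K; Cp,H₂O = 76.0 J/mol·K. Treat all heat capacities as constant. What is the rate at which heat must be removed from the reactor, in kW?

Q_out = 33.4 kW

Extent of reaction ξ = 0.843 × 282 / 2 = 118.86 mol/min
Reaction term: ξ·ΔH°_rxn = 118.86 × -37.6 = -4469.2 kJ/min
Sensible, feed 63.9→25 °C: -1338.3 kJ/min
Outlet flows (mol/min): A 44.274, B 118.86, H₂O 118.86
Sensible, products 25→114 °C: 3802.5 kJ/min
Q = ΔH = -2005.1 kJ/min = -33.418 kW
Heat removed = 33.418 kW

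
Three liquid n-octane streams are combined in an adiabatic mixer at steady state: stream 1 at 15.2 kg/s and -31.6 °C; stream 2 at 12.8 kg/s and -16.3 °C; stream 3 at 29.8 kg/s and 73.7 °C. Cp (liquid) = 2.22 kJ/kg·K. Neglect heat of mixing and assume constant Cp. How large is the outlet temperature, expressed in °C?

Energy balance with Q = 0: Σ ṁᵢCp,ᵢ(T_out − Tᵢ) = 0
Σ ṁᵢCp,ᵢTᵢ = 15.2×2.22×-31.6 + 12.8×2.22×-16.3 + 29.8×2.22×73.7 = 3346.2
Σ ṁᵢCp,ᵢ = 15.2×2.22 + 12.8×2.22 + 29.8×2.22 = 128.32
T_out = 3346.2 / 128.32 = 26.078 °C

T_out = 26.1 °C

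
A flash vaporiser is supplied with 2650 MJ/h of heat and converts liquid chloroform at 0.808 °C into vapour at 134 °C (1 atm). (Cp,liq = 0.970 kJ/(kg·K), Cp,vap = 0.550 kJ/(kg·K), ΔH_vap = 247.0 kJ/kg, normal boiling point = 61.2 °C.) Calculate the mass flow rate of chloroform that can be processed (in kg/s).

ṁ = 2.13 kg/s

Δh = 0.970×(61.2−0.808) + 247.0 + 0.550×(134−61.2) = 345.62 kJ/kg
Q = 2650 MJ/h = 736.11 kJ/s = 736.11 kJ/s
ṁ = Q/Δh = 736.11 / 345.62 = 2.1298 kg/s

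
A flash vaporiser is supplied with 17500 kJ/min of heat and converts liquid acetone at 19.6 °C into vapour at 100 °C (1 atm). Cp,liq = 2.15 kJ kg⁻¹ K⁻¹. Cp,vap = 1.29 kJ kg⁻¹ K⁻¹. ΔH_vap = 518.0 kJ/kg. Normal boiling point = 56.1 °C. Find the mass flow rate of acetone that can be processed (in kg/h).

ṁ = 1610 kg/h

Δh = 2.15×(56.1−19.6) + 518.0 + 1.29×(100−56.1) = 653.11 kJ/kg
Q = 17500 kJ/min = 291.67 kJ/s = 1.05e+06 kJ/h
ṁ = Q/Δh = 1.05e+06 / 653.11 = 1607.7 kg/h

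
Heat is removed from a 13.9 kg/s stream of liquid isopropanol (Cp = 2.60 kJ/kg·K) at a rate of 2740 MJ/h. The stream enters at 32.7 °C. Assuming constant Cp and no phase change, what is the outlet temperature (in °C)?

Q = 2740 MJ/h = 761.11 kJ/s
ΔT = Q/(ṁ·Cp) = 761.11/(13.9×2.60) = 21.06 K
T_out = 32.7 − 21.06 = 11.64 °C

T_out = 11.6 °C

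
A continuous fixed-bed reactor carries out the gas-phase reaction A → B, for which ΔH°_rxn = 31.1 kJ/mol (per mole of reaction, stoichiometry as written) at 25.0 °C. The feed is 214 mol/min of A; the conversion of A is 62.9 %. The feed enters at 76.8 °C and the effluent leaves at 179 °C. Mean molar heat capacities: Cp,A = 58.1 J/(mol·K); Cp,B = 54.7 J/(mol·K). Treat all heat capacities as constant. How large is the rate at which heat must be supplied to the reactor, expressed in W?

Extent of reaction ξ = 0.629 × 214 = 134.61 mol/min
Reaction term: ξ·ΔH°_rxn = 134.61 × 31.1 = 4186.2 kJ/min
Sensible, feed 76.8→25 °C: -644.05 kJ/min
Outlet flows (mol/min): A 79.394, B 134.61
Sensible, products 25→179 °C: 1844.3 kJ/min
Q = ΔH = 5386.5 kJ/min = 89.774 kW
Heat supplied = 89774 W

Q_in = 89800 W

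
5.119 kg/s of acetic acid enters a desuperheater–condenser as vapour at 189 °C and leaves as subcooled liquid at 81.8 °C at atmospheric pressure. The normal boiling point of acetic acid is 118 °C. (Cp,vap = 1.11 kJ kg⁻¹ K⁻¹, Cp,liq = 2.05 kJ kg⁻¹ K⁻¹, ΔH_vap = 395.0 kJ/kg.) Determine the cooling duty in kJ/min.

vapour 189→118 °C: -78.81 kJ/kg
condensation at 118 °C: -395 kJ/kg
liquid 118→81.8 °C: -74.21 kJ/kg
Δh = -78.81 + -395 + -74.21 = -548.02 kJ/kg
Q = ṁ·Δh = 5.119 kg/s × -548.02 kJ/kg = -2805.3 kJ/s
|Q| = 2805.3 kW = 168320 kJ/min

Q_c = 168000 kJ/min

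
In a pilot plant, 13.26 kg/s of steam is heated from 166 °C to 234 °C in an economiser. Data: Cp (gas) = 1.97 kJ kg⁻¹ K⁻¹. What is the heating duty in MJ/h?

Q = ṁ·Cp·ΔT = 13.26 × 1.97 × (234 − 166) = 1776.3 kJ/s
Heating duty = 6394.7 MJ/h

Q = 6390 MJ/h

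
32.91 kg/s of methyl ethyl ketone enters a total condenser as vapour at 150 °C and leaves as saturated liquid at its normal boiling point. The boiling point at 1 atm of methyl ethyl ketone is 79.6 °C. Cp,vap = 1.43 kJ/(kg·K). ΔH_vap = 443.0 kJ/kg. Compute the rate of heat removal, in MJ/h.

Q_c = 64400 MJ/h

vapour 150→79.6 °C: -100.67 kJ/kg
condensation at 79.6 °C: -443 kJ/kg
Δh = -100.67 + -443 = -543.67 kJ/kg
Q = ṁ·Δh = 32.91 kg/s × -543.67 kJ/kg = -17892 kJ/s
|Q| = 17892 kW = 64412 MJ/h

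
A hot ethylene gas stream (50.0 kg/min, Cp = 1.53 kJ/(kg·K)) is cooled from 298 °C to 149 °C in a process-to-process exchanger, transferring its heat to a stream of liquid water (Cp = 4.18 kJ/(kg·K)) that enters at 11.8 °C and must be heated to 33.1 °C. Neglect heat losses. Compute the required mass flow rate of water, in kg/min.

ṁ_c = 128 kg/min

Heat released by hot stream: Q = 50.0 × 1.53 × (298 − 149) = 11398 kJ/min
Energy balance on cold side (adiabatic exchanger): Q = ṁ_c·Cp_c·(T_c,out − T_c,in)
ṁ_c = 11398 / [4.18 × (33.1 − 11.8)] = 128.02 kg/min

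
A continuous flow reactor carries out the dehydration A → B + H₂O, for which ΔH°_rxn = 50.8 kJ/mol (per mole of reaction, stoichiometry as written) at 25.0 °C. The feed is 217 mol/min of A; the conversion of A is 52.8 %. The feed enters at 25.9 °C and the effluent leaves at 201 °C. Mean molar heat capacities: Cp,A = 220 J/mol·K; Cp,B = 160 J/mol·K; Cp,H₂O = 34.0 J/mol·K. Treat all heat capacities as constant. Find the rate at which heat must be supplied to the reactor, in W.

Extent of reaction ξ = 0.528 × 217 = 114.58 mol/min
Reaction term: ξ·ΔH°_rxn = 114.58 × 50.8 = 5820.5 kJ/min
Sensible, feed 25.9→25 °C: -42.966 kJ/min
Outlet flows (mol/min): A 102.42, B 114.58, H₂O 114.58
Sensible, products 25→201 °C: 7877.9 kJ/min
Q = ΔH = 13655 kJ/min = 227.59 kW
Heat supplied = 227590 W

Q_in = 228000 W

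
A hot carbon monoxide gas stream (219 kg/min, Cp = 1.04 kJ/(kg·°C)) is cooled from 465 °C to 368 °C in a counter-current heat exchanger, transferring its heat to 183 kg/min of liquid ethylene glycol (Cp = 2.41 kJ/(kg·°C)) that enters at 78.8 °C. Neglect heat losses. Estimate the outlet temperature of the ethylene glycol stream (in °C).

T_c,out = 129 °C

Heat released by hot stream: Q = 219 × 1.04 × (465 − 368) = 22093 kJ/min
Energy balance on cold side (adiabatic exchanger): Q = ṁ_c·Cp_c·(T_c,out − T_c,in)
T_c,out = 78.8 + 22093/(183 × 2.41) = 128.89 °C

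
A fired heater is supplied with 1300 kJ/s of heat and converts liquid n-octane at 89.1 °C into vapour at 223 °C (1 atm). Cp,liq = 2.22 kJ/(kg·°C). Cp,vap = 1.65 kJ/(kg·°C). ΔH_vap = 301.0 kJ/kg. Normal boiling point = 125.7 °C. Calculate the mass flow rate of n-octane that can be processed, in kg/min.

ṁ = 144 kg/min

Δh = 2.22×(125.7−89.1) + 301.0 + 1.65×(223−125.7) = 542.8 kJ/kg
Q = 1300 kJ/s = 1300 kJ/s = 78000 kJ/min
ṁ = Q/Δh = 78000 / 542.8 = 143.7 kg/min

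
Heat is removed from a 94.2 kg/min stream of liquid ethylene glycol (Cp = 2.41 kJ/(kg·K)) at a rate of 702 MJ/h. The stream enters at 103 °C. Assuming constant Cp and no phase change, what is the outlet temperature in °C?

T_out = 51.5 °C

Q = 702 MJ/h = 11700 kJ/min
ΔT = Q/(ṁ·Cp) = 11700/(94.2×2.41) = 51.537 K
T_out = 103 − 51.537 = 51.463 °C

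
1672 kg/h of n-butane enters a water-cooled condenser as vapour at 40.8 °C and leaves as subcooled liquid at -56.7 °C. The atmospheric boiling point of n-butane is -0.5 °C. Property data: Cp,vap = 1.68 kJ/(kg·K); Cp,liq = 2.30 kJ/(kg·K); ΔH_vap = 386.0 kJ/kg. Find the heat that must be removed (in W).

vapour 40.8→-0.5 °C: -69.384 kJ/kg
condensation at -0.5 °C: -386 kJ/kg
liquid -0.5→-56.7 °C: -129.26 kJ/kg
Δh = -69.384 + -386 + -129.26 = -584.64 kJ/kg
Q = ṁ·Δh = 1672 kg/h × -584.64 kJ/kg = -977520 kJ/h
|Q| = 271.53 kW = 271530 W

Q_c = 272000 W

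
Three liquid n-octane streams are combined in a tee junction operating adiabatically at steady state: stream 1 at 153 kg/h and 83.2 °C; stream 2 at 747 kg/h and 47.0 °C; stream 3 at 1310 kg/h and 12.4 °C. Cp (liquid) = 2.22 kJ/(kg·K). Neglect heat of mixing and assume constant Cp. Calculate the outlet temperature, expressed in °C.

T_out = 29.0 °C

Adiabatic, steady state ⇒ Σ ṁᵢCp,ᵢ(T_out − Tᵢ) = 0
Σ ṁᵢCp,ᵢTᵢ = 153×2.22×83.2 + 747×2.22×47.0 + 1310×2.22×12.4 = 142260
Σ ṁᵢCp,ᵢ = 153×2.22 + 747×2.22 + 1310×2.22 = 4906.2
T_out = 142260 / 4906.2 = 28.997 °C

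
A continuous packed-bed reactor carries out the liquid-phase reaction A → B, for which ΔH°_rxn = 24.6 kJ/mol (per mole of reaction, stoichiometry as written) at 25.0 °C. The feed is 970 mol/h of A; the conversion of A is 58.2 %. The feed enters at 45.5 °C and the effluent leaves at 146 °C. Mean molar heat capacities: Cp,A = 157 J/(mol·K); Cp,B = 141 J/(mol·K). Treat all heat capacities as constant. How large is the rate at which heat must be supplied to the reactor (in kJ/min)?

Q_in = 468 kJ/min

Extent of reaction ξ = 0.582 × 970 = 564.54 mol/h
Reaction term: ξ·ΔH°_rxn = 564.54 × 24.6 = 13888 kJ/h
Sensible, feed 45.5→25 °C: -3121.9 kJ/h
Outlet flows (mol/h): A 405.46, B 564.54
Sensible, products 25→146 °C: 17334 kJ/h
Q = ΔH = 28100 kJ/h = 7.8055 kW
Heat supplied = 468.33 kJ/min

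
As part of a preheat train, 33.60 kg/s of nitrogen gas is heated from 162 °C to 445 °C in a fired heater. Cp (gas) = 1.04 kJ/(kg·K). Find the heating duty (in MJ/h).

Q = 35600 MJ/h

Q = ṁ·Cp·ΔT = 33.60 × 1.04 × (445 − 162) = 9889.2 kJ/s
Heating duty = 35601 MJ/h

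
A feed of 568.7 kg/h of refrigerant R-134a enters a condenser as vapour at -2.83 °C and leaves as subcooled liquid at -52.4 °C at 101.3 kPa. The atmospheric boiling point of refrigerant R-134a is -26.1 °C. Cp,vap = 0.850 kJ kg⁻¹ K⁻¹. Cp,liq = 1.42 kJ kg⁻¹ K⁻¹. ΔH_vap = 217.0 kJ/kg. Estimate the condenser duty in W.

Q_c = 43300 W

vapour -2.83→-26.1 °C: -19.78 kJ/kg
condensation at -26.1 °C: -217 kJ/kg
liquid -26.1→-52.4 °C: -37.346 kJ/kg
Δh = -19.78 + -217 + -37.346 = -274.13 kJ/kg
Q = ṁ·Δh = 568.7 kg/h × -274.13 kJ/kg = -155900 kJ/h
|Q| = 43.304 kW = 43304 W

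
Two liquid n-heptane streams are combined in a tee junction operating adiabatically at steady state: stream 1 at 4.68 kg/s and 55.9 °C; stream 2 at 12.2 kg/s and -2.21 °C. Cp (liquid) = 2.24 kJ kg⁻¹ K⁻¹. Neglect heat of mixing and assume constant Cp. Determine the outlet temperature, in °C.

Adiabatic, steady state ⇒ Σ ṁᵢCp,ᵢ(T_out − Tᵢ) = 0
T_out = Σ ṁᵢCp,ᵢTᵢ / Σ ṁᵢCp,ᵢ
      = 525.62 / 37.811 = 13.901 °C

T_out = 13.9 °C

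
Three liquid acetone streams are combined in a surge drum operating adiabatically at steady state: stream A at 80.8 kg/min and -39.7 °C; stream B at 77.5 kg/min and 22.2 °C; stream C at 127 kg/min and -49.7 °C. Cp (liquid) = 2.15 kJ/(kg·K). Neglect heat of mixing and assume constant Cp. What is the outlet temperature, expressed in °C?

Adiabatic, steady state ⇒ Σ ṁᵢCp,ᵢ(T_out − Tᵢ) = 0
Σ ṁᵢCp,ᵢTᵢ = 80.8×2.15×-39.7 + 77.5×2.15×22.2 + 127×2.15×-49.7 = -16768
Σ ṁᵢCp,ᵢ = 80.8×2.15 + 77.5×2.15 + 127×2.15 = 613.39
T_out = -16768 / 613.39 = -27.337 °C

T_out = -27.3 °C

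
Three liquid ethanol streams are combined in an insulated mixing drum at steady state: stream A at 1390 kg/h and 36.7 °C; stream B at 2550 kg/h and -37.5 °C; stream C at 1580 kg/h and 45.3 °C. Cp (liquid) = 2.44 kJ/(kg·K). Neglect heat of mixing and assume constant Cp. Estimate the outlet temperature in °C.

No heat crosses the boundary, so H_out = H_in.
Σ ṁᵢCp,ᵢTᵢ = 1390×2.44×36.7 + 2550×2.44×-37.5 + 1580×2.44×45.3 = 65787
Σ ṁᵢCp,ᵢ = 1390×2.44 + 2550×2.44 + 1580×2.44 = 13469
T_out = 65787 / 13469 = 4.8844 °C

T_out = 4.88 °C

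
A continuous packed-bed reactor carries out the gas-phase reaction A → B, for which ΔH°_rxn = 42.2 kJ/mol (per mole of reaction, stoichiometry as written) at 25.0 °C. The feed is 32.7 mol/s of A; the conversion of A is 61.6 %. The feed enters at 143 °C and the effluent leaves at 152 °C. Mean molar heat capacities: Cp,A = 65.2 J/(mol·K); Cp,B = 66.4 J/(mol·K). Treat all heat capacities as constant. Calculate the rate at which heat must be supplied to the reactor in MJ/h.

Q_in = 3140 MJ/h

Extent of reaction ξ = 0.616 × 32.7 = 20.143 mol/s
Reaction term: ξ·ΔH°_rxn = 20.143 × 42.2 = 850.04 kJ/s
Sensible, feed 143→25 °C: -251.58 kJ/s
Outlet flows (mol/s): A 12.557, B 20.143
Sensible, products 25→152 °C: 273.84 kJ/s
Q = ΔH = 872.3 kJ/s = 872.3 kW
Heat supplied = 3140.3 MJ/h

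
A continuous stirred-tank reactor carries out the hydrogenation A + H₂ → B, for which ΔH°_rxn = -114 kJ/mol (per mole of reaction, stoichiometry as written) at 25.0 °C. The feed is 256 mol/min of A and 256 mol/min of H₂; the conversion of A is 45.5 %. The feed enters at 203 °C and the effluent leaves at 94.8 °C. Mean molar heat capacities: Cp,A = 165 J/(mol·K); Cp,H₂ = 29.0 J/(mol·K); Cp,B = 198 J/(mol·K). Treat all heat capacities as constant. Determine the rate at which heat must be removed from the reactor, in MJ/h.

Extent of reaction ξ = 0.455 × 256 = 116.48 mol/min
Reaction term: ξ·ΔH°_rxn = 116.48 × -114 = -13279 kJ/min
Sensible, feed 203→25 °C: -8840.2 kJ/min
Outlet flows (mol/min): A 139.52, H₂ 139.52, B 116.48
Sensible, products 25→94.8 °C: 3499.1 kJ/min
Q = ΔH = -18620 kJ/min = -310.33 kW
Heat removed = 1117.2 MJ/h

Q_out = 1120 MJ/h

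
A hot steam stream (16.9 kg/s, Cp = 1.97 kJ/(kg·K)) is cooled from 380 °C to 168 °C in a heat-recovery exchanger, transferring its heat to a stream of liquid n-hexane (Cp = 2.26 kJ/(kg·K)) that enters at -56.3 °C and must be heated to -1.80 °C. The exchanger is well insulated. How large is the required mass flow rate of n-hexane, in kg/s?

ṁ_c = 57.3 kg/s

Heat released by hot stream: Q = 16.9 × 1.97 × (380 − 168) = 7058.1 kJ/s
Energy balance on cold side (adiabatic exchanger): Q = ṁ_c·Cp_c·(T_c,out − T_c,in)
ṁ_c = 7058.1 / [2.26 × (-1.80 − -56.3)] = 57.304 kg/s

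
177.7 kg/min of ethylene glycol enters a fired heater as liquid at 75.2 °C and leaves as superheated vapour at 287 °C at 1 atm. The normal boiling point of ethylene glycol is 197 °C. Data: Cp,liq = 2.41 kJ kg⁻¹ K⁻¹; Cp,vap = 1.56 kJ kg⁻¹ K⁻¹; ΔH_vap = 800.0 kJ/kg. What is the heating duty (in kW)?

liquid 75.2→197 °C: 293.54 kJ/kg
vaporisation at 197 °C: 800 kJ/kg
vapour 197→287 °C: 140.4 kJ/kg
Δh = 293.54 + 800 + 140.4 = 1233.9 kJ/kg
Q = ṁ·Δh = 177.7 kg/min × 1233.9 kJ/kg = 219270 kJ/min
|Q| = 3654.5 kW

Q = 3650 kW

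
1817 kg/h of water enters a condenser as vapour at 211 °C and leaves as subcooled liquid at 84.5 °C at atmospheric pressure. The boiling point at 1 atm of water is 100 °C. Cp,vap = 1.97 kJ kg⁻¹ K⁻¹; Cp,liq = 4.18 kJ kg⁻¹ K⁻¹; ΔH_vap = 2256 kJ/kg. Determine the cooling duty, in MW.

Q_c = 1.28 MW

vapour 211→100 °C: -218.67 kJ/kg
condensation at 100 °C: -2256 kJ/kg
liquid 100→84.5 °C: -64.79 kJ/kg
Δh = -218.67 + -2256 + -64.79 = -2539.5 kJ/kg
Q = ṁ·Δh = 1817 kg/h × -2539.5 kJ/kg = -4.6142e+06 kJ/h
|Q| = 1281.7 kW = 1.2817 MW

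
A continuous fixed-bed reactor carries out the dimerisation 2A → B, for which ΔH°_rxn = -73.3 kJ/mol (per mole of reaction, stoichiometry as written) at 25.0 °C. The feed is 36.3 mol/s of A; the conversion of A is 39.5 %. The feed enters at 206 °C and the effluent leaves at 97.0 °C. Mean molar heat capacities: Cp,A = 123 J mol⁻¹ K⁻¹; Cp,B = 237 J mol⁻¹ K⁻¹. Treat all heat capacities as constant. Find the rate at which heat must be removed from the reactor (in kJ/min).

Q_out = 61000 kJ/min

Extent of reaction ξ = 0.395 × 36.3 / 2 = 7.1692 mol/s
Reaction term: ξ·ΔH°_rxn = 7.1692 × -73.3 = -525.51 kJ/s
Sensible, feed 206→25 °C: -808.15 kJ/s
Outlet flows (mol/s): A 21.961, B 7.1692
Sensible, products 25→97.0 °C: 316.83 kJ/s
Q = ΔH = -1016.8 kJ/s = -1016.8 kW
Heat removed = 61010 kJ/min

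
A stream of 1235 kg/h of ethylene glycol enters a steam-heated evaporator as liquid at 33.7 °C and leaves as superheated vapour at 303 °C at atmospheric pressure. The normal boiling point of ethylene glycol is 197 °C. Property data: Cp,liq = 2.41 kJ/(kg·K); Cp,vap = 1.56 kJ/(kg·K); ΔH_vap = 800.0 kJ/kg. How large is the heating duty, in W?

Q = 466000 W

liquid 33.7→197 °C: 393.55 kJ/kg
vaporisation at 197 °C: 800 kJ/kg
vapour 197→303 °C: 165.36 kJ/kg
Δh = 393.55 + 800 + 165.36 = 1358.9 kJ/kg
Q = ṁ·Δh = 1235 kg/h × 1358.9 kJ/kg = 1.6783e+06 kJ/h
|Q| = 466.18 kW = 466180 W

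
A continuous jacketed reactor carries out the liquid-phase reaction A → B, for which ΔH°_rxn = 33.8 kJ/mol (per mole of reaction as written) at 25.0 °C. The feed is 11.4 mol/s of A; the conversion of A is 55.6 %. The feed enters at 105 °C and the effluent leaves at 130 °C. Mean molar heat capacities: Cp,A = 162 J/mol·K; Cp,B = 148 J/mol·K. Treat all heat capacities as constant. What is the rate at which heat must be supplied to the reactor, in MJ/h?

Q_in = 904 MJ/h

Extent of reaction ξ = 0.556 × 11.4 = 6.3384 mol/s
Reaction term: ξ·ΔH°_rxn = 6.3384 × 33.8 = 214.24 kJ/s
Sensible, feed 105→25 °C: -147.74 kJ/s
Outlet flows (mol/s): A 5.0616, B 6.3384
Sensible, products 25→130 °C: 184.6 kJ/s
Q = ΔH = 251.09 kJ/s = 251.09 kW
Heat supplied = 903.93 MJ/h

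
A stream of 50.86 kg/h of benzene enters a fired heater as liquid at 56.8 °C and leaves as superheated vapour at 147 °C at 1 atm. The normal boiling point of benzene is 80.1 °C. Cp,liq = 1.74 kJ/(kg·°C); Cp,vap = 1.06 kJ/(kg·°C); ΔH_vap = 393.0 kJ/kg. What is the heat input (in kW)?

liquid 56.8→80.1 °C: 40.542 kJ/kg
vaporisation at 80.1 °C: 393 kJ/kg
vapour 80.1→147 °C: 70.914 kJ/kg
Δh = 40.542 + 393 + 70.914 = 504.46 kJ/kg
Q = ṁ·Δh = 50.86 kg/h × 504.46 kJ/kg = 25657 kJ/h
|Q| = 7.1268 kW

Q = 7.13 kW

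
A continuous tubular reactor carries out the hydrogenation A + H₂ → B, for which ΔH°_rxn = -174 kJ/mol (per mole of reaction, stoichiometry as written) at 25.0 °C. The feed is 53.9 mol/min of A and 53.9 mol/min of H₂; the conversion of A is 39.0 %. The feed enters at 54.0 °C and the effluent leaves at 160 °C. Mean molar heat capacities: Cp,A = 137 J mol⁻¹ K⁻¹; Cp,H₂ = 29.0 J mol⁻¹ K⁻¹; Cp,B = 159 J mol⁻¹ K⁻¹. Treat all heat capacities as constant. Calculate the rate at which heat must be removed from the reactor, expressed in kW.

Q_out = 45.5 kW

Extent of reaction ξ = 0.390 × 53.9 = 21.021 mol/min
Reaction term: ξ·ΔH°_rxn = 21.021 × -174 = -3657.7 kJ/min
Sensible, feed 54.0→25 °C: -259.47 kJ/min
Outlet flows (mol/min): A 32.879, H₂ 32.879, B 21.021
Sensible, products 25→160 °C: 1188 kJ/min
Q = ΔH = -2729.1 kJ/min = -45.485 kW
Heat removed = 45.485 kW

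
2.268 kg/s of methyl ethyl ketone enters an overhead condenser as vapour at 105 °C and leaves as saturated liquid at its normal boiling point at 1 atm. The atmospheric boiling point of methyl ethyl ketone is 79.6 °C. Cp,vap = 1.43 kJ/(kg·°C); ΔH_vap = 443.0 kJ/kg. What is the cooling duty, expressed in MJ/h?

vapour 105→79.6 °C: -36.322 kJ/kg
condensation at 79.6 °C: -443 kJ/kg
Δh = -36.322 + -443 = -479.32 kJ/kg
Q = ṁ·Δh = 2.268 kg/s × -479.32 kJ/kg = -1087.1 kJ/s
|Q| = 1087.1 kW = 3913.6 MJ/h

Q_c = 3910 MJ/h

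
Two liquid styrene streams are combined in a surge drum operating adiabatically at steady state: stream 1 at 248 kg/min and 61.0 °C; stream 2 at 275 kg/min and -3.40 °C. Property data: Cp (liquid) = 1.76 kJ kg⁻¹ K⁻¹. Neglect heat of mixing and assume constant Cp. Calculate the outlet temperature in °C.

Energy balance with Q = 0: Σ ṁᵢCp,ᵢ(T_out − Tᵢ) = 0
Σ ṁᵢCp,ᵢTᵢ = 248×1.76×61.0 + 275×1.76×-3.40 = 24980
Σ ṁᵢCp,ᵢ = 248×1.76 + 275×1.76 = 920.48
T_out = 24980 / 920.48 = 27.138 °C

T_out = 27.1 °C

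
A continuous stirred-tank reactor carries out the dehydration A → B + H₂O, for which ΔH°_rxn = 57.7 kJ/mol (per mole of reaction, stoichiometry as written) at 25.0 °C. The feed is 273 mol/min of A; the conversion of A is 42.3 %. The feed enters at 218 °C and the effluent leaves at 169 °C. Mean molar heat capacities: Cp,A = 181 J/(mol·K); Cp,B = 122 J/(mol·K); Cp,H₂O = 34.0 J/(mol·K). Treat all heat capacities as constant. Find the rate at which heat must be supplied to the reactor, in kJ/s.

Extent of reaction ξ = 0.423 × 273 = 115.48 mol/min
Reaction term: ξ·ΔH°_rxn = 115.48 × 57.7 = 6663.1 kJ/min
Sensible, feed 218→25 °C: -9536.7 kJ/min
Outlet flows (mol/min): A 157.52, B 115.48, H₂O 115.48
Sensible, products 25→169 °C: 6699.7 kJ/min
Q = ΔH = 3826.2 kJ/min = 63.77 kW
Heat supplied = 63.77 kJ/s

Q_in = 63.8 kJ/s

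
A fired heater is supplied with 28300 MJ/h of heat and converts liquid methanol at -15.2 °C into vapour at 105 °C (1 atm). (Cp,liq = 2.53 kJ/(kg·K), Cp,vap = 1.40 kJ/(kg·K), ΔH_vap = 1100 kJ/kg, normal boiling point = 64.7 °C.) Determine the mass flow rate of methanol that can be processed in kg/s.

Δh = 2.53×(64.7−-15.2) + 1100 + 1.40×(105−64.7) = 1358.6 kJ/kg
Q = 28300 MJ/h = 7861.1 kJ/s = 7861.1 kJ/s
ṁ = Q/Δh = 7861.1 / 1358.6 = 5.7863 kg/s

ṁ = 5.79 kg/s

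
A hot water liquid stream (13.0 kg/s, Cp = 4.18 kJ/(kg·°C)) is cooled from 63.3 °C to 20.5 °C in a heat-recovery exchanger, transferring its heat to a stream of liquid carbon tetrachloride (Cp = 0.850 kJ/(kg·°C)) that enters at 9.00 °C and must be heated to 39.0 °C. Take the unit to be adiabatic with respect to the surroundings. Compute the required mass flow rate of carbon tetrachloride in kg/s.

Heat released by hot stream: Q = 13.0 × 4.18 × (63.3 − 20.5) = 2325.8 kJ/s
Energy balance on cold side (adiabatic exchanger): Q = ṁ_c·Cp_c·(T_c,out − T_c,in)
ṁ_c = 2325.8 / [0.850 × (39.0 − 9.00)] = 91.206 kg/s

ṁ_c = 91.2 kg/s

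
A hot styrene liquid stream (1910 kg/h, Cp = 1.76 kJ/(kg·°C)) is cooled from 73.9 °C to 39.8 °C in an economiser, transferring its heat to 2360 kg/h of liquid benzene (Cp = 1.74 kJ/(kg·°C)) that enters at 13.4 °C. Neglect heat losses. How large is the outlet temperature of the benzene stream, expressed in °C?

Heat released by hot stream: Q = 1910 × 1.76 × (73.9 − 39.8) = 114630 kJ/h
Energy balance on cold side (adiabatic exchanger): Q = ṁ_c·Cp_c·(T_c,out − T_c,in)
T_c,out = 13.4 + 114630/(2360 × 1.74) = 41.315 °C

T_c,out = 41.3 °C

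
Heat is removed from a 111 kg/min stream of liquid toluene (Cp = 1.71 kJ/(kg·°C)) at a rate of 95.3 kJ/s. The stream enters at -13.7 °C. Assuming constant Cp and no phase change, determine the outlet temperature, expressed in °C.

Q = 95.3 kJ/s = 5718 kJ/min
ΔT = Q/(ṁ·Cp) = 5718/(111×1.71) = 30.125 K
T_out = -13.7 − 30.125 = -43.825 °C

T_out = -43.8 °C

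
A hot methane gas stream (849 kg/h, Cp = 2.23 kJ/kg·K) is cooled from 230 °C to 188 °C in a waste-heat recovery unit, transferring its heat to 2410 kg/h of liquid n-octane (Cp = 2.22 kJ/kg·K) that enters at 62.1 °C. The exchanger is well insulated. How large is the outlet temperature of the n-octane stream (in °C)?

Heat released by hot stream: Q = 849 × 2.23 × (230 − 188) = 79517 kJ/h
Energy balance on cold side (adiabatic exchanger): Q = ṁ_c·Cp_c·(T_c,out − T_c,in)
T_c,out = 62.1 + 79517/(2410 × 2.22) = 76.962 °C

T_c,out = 77.0 °C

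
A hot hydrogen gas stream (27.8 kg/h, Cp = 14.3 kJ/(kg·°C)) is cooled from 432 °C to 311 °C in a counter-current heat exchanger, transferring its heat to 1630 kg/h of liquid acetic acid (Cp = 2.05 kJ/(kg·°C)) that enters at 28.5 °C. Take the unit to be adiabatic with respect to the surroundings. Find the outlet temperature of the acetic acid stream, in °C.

T_c,out = 42.9 °C

Heat released by hot stream: Q = 27.8 × 14.3 × (432 − 311) = 48102 kJ/h
Energy balance on cold side (adiabatic exchanger): Q = ṁ_c·Cp_c·(T_c,out − T_c,in)
T_c,out = 28.5 + 48102/(1630 × 2.05) = 42.895 °C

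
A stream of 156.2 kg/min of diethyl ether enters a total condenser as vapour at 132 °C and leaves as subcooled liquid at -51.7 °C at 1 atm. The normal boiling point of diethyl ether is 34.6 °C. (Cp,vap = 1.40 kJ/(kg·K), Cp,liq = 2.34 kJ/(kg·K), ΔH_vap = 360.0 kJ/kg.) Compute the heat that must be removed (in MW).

vapour 132→34.6 °C: -136.36 kJ/kg
condensation at 34.6 °C: -360 kJ/kg
liquid 34.6→-51.7 °C: -201.94 kJ/kg
Δh = -136.36 + -360 + -201.94 = -698.3 kJ/kg
Q = ṁ·Δh = 156.2 kg/min × -698.3 kJ/kg = -109070 kJ/min
|Q| = 1817.9 kW = 1.8179 MW

Q_c = 1.82 MW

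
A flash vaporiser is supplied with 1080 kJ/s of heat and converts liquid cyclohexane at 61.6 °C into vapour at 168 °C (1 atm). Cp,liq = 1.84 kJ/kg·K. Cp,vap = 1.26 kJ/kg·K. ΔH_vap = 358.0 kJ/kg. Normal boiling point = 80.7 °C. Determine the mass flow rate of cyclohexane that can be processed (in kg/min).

ṁ = 129 kg/min

Δh = 1.84×(80.7−61.6) + 358.0 + 1.26×(168−80.7) = 503.14 kJ/kg
Q = 1080 kJ/s = 1080 kJ/s = 64800 kJ/min
ṁ = Q/Δh = 64800 / 503.14 = 128.79 kg/min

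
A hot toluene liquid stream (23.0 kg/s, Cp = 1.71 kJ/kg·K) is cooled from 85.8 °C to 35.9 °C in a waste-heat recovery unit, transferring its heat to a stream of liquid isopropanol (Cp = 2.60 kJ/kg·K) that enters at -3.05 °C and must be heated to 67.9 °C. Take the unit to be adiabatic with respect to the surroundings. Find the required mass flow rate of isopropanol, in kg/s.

Heat released by hot stream: Q = 23.0 × 1.71 × (85.8 − 35.9) = 1962.6 kJ/s
Energy balance on cold side (adiabatic exchanger): Q = ṁ_c·Cp_c·(T_c,out − T_c,in)
ṁ_c = 1962.6 / [2.60 × (67.9 − -3.05)] = 10.639 kg/s

ṁ_c = 10.6 kg/s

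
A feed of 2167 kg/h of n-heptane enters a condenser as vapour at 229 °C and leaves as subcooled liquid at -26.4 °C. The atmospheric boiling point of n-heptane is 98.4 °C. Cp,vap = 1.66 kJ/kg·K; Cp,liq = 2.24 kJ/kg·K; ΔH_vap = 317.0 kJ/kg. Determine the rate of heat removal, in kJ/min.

vapour 229→98.4 °C: -216.8 kJ/kg
condensation at 98.4 °C: -317 kJ/kg
liquid 98.4→-26.4 °C: -279.55 kJ/kg
Δh = -216.8 + -317 + -279.55 = -813.35 kJ/kg
Q = ṁ·Δh = 2167 kg/h × -813.35 kJ/kg = -1.7625e+06 kJ/h
|Q| = 489.59 kW = 29375 kJ/min

Q_c = 29400 kJ/min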